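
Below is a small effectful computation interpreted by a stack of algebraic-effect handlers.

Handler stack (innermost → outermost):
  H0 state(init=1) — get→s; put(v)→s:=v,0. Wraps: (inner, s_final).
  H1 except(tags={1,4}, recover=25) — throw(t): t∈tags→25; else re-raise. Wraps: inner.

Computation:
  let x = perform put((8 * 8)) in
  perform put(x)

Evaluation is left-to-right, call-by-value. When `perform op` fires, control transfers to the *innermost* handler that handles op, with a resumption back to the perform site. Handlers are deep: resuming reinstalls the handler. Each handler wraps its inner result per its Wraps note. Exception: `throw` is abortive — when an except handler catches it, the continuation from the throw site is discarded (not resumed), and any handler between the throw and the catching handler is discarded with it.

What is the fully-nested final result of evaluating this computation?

Step-by-step:
put(64) @ H0 ⇒ s:=64
put(0) @ H0 ⇒ s:=0
H0 returns (0, 0)
H1 returns (0, 0)
= (0, 0)

Answer: (0, 0)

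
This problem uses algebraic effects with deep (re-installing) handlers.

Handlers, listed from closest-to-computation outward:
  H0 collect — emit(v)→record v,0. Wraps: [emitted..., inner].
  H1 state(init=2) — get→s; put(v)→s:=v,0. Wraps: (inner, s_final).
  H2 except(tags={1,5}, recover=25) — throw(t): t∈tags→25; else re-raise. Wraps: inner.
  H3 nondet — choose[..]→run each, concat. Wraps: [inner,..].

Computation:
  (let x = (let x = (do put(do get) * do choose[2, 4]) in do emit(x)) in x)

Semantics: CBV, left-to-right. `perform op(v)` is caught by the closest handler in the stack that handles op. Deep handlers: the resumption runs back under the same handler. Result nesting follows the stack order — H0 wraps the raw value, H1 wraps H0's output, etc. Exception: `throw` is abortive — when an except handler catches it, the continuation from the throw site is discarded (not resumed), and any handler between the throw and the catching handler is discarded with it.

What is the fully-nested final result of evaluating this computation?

Step-by-step:
get @ H1 ⇒ 2
put(2) @ H1 ⇒ s:=2
choose[2, 4] @ H3
  branch[0] choose=2:
    emit(0) @ H0 ⇒ out+=0
    H0 returns [0, 0]
    H1 returns ([0, 0], 2)
    H2 returns ([0, 0], 2)
    H3 returns [([0, 0], 2)]
  branch[1] choose=4:
    emit(0) @ H0 ⇒ out+=0
    H0 returns [0, 0]
    H1 returns ([0, 0], 2)
    H2 returns ([0, 0], 2)
    H3 returns [([0, 0], 2)]
= [([0, 0], 2), ([0, 0], 2)]

Answer: [([0, 0], 2), ([0, 0], 2)]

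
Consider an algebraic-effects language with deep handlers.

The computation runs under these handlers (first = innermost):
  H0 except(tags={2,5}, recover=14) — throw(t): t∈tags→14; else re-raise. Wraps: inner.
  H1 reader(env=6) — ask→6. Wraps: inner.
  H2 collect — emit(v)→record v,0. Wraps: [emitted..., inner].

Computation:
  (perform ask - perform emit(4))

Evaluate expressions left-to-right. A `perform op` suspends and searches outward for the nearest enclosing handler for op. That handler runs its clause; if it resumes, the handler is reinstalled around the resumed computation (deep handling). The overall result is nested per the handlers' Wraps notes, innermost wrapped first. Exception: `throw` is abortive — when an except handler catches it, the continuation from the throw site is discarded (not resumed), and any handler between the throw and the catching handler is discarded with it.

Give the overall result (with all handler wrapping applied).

Answer: [4, 6]

Step-by-step:
ask @ H1 ⇒ 6
emit(4) @ H2 ⇒ out+=4
H0 returns 6
H1 returns 6
H2 returns [4, 6]
= [4, 6]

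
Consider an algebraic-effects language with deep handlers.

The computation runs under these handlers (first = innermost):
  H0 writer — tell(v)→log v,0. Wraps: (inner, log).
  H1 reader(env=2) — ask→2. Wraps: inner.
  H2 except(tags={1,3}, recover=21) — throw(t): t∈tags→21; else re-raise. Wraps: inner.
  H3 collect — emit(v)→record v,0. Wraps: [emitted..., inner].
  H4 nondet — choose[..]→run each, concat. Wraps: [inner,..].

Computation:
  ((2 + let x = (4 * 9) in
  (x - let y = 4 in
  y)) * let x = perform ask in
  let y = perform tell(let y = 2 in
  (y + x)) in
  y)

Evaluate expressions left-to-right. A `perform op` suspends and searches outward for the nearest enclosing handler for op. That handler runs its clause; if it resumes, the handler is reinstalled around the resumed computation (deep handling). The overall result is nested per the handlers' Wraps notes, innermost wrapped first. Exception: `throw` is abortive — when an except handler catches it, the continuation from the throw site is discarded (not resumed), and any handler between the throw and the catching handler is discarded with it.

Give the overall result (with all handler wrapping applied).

Evaluation trace:
ask @ H1 ⇒ 2
tell(4) @ H0 ⇒ log+=4
H0 returns (0, (4))
H1 returns (0, (4))
H2 returns (0, (4))
H3 returns [(0, (4))]
H4 returns [[(0, (4))]]
= [[(0, (4))]]

Answer: [[(0, (4))]]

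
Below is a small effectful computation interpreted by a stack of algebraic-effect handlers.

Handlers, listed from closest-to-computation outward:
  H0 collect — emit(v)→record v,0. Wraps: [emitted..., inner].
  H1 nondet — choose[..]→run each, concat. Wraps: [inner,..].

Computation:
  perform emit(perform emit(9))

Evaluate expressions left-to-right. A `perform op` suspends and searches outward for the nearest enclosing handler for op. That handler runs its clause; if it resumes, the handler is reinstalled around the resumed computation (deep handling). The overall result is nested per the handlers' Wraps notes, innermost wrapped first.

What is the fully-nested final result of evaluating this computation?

Answer: [[9, 0, 0]]

Step-by-step:
emit(9) @ H0 ⇒ out+=9
emit(0) @ H0 ⇒ out+=0
H0 returns [9, 0, 0]
H1 returns [[9, 0, 0]]
= [[9, 0, 0]]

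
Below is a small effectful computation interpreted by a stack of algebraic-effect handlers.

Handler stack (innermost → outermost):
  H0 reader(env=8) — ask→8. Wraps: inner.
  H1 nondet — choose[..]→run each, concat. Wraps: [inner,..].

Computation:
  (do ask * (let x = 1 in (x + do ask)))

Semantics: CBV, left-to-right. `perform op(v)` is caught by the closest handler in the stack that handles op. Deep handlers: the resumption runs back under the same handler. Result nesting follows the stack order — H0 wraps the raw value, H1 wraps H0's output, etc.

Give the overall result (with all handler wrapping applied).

Answer: [72]

Step-by-step:
ask @ H0 ⇒ 8
ask @ H0 ⇒ 8
H0 returns 72
H1 returns [72]
= [72]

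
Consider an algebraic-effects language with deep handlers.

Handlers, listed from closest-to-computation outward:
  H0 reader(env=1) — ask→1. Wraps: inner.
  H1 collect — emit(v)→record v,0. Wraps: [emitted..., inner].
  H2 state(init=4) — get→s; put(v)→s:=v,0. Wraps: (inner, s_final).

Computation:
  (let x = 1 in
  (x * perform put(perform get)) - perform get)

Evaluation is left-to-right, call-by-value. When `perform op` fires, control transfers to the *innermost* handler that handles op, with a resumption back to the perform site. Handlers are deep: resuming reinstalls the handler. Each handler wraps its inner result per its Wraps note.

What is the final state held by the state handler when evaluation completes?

Working:
get @ H2 ⇒ 4
put(4) @ H2 ⇒ s:=4
get @ H2 ⇒ 4
H0 returns -4
H1 returns [-4]
H2 returns ([-4], 4)
= ([-4], 4)

Answer: 4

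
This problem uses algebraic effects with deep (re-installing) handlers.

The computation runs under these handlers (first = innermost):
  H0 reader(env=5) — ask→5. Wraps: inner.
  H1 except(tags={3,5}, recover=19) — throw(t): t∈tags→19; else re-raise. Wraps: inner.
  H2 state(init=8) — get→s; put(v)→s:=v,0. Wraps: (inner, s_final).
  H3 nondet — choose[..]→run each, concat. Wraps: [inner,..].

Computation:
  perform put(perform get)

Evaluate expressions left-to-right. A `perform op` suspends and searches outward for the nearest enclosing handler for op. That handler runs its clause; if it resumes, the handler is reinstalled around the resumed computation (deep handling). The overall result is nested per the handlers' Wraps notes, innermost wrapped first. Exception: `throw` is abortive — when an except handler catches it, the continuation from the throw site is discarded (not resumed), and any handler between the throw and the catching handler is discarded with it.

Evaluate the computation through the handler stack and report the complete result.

Answer: [(0, 8)]

Evaluation trace:
get @ H2 ⇒ 8
put(8) @ H2 ⇒ s:=8
H0 returns 0
H1 returns 0
H2 returns (0, 8)
H3 returns [(0, 8)]
= [(0, 8)]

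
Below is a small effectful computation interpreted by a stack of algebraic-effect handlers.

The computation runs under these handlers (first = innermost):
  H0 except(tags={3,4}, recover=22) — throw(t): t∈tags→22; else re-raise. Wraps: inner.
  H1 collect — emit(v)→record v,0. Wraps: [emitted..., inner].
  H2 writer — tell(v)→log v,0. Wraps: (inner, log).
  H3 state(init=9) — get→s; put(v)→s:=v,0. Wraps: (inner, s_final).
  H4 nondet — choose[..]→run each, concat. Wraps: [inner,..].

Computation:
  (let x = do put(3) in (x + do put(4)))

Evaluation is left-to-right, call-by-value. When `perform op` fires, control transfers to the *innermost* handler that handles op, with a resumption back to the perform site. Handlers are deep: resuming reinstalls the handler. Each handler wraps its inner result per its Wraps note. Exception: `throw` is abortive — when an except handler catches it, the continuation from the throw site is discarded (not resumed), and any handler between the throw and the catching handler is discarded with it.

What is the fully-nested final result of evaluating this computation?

Working:
put(3) @ H3 ⇒ s:=3
put(4) @ H3 ⇒ s:=4
H0 returns 0
H1 returns [0]
H2 returns ([0], ())
H3 returns (([0], ()), 4)
H4 returns [(([0], ()), 4)]
= [(([0], ()), 4)]

Answer: [(([0], ()), 4)]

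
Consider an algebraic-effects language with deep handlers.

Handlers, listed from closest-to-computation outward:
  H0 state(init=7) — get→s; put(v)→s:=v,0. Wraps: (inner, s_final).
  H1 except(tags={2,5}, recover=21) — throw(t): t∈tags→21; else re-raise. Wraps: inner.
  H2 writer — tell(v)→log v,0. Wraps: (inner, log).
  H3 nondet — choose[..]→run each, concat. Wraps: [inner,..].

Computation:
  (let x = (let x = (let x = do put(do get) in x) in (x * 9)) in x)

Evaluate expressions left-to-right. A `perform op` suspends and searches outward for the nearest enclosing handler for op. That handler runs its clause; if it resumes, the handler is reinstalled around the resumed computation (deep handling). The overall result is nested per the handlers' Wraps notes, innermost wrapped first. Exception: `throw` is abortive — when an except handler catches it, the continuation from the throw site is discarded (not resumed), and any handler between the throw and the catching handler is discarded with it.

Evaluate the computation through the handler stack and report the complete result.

Working:
get @ H0 ⇒ 7
put(7) @ H0 ⇒ s:=7
H0 returns (0, 7)
H1 returns (0, 7)
H2 returns ((0, 7), ())
H3 returns [((0, 7), ())]
= [((0, 7), ())]

Answer: [((0, 7), ())]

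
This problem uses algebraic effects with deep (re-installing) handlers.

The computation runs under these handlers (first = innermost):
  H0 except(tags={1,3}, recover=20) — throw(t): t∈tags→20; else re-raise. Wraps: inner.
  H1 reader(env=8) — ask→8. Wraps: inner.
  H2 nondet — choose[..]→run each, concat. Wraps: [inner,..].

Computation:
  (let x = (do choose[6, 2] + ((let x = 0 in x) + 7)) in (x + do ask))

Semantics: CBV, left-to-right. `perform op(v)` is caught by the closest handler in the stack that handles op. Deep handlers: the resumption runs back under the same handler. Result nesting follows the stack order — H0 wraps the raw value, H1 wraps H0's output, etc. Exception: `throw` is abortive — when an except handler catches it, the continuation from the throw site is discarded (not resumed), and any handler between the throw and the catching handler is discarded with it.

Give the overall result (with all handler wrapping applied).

Answer: [21, 17]

Step-by-step:
choose[6, 2] @ H2
  branch[0] choose=6:
    ask @ H1 ⇒ 8
    H0 returns 21
    H1 returns 21
    H2 returns [21]
  branch[1] choose=2:
    ask @ H1 ⇒ 8
    H0 returns 17
    H1 returns 17
    H2 returns [17]
= [21, 17]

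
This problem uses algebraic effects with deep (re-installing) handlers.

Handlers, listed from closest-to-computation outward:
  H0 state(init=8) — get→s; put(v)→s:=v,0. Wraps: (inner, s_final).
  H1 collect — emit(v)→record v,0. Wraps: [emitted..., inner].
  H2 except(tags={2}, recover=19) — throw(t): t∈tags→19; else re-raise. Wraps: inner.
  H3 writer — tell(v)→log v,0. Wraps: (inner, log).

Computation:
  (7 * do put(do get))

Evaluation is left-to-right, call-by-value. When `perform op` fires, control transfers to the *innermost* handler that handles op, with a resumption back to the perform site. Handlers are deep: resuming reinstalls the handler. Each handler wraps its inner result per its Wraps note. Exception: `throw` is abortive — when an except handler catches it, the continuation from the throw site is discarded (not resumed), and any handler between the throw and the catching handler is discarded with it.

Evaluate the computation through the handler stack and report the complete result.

Answer: ([(0, 8)], ())

Working:
get @ H0 ⇒ 8
put(8) @ H0 ⇒ s:=8
H0 returns (0, 8)
H1 returns [(0, 8)]
H2 returns [(0, 8)]
H3 returns ([(0, 8)], ())
= ([(0, 8)], ())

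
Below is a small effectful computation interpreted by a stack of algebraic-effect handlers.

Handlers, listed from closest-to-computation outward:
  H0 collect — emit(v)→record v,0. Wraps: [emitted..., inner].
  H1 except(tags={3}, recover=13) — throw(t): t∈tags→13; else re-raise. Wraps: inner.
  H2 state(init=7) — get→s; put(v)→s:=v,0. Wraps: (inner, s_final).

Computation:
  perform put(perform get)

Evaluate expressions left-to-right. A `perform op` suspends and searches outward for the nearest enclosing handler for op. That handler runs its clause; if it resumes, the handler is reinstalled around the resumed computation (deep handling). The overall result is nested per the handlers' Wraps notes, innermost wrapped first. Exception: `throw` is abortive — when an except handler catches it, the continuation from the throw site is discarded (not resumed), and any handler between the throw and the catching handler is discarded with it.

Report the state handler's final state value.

Answer: 7

Evaluation trace:
get @ H2 ⇒ 7
put(7) @ H2 ⇒ s:=7
H0 returns [0]
H1 returns [0]
H2 returns ([0], 7)
= ([0], 7)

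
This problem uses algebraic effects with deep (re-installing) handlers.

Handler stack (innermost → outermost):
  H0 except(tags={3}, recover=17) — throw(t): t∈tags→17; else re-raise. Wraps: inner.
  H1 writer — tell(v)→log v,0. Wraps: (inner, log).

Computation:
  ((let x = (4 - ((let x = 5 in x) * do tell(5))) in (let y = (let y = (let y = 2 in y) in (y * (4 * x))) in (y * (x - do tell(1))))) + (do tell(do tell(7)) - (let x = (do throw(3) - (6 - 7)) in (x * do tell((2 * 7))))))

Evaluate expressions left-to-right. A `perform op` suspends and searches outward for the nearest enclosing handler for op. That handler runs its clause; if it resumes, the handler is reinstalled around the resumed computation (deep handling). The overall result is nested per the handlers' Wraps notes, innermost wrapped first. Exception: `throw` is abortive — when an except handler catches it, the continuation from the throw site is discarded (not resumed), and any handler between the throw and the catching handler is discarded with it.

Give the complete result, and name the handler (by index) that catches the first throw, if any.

Answer: (17, (5, 1, 7, 0)) ; first throw caught by: H0

Working:
tell(5) @ H1 ⇒ log+=5
tell(1) @ H1 ⇒ log+=1
tell(7) @ H1 ⇒ log+=7
tell(0) @ H1 ⇒ log+=0
throw(3) @ H0 caught ⇒ 17
H1 returns (17, (5, 1, 7, 0))
= (17, (5, 1, 7, 0))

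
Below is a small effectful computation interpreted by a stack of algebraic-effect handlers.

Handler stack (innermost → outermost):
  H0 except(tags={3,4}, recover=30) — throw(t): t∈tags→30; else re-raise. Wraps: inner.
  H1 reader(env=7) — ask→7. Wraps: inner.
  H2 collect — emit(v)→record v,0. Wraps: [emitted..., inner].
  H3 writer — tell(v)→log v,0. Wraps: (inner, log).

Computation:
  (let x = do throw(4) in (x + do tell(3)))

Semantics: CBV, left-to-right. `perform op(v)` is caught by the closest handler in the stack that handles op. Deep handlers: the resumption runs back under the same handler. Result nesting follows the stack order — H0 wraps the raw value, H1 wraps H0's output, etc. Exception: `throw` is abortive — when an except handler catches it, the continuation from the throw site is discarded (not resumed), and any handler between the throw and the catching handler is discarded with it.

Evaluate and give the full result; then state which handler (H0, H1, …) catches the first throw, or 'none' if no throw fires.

Working:
throw(4) @ H0 caught ⇒ 30
H1 returns 30
H2 returns [30]
H3 returns ([30], ())
= ([30], ())

Answer: ([30], ()) ; first throw caught by: H0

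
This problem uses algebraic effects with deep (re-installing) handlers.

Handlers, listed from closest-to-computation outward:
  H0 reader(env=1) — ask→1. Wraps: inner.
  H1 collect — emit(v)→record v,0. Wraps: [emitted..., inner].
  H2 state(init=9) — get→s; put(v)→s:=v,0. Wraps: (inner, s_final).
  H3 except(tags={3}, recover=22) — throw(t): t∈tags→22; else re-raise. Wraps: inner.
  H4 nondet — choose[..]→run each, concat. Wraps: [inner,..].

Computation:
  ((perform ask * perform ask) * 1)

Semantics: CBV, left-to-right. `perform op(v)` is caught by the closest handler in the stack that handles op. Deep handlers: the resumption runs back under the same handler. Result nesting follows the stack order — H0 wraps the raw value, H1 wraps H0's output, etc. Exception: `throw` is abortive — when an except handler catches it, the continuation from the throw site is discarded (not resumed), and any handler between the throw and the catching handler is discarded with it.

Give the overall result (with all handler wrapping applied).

Step-by-step:
ask @ H0 ⇒ 1
ask @ H0 ⇒ 1
H0 returns 1
H1 returns [1]
H2 returns ([1], 9)
H3 returns ([1], 9)
H4 returns [([1], 9)]
= [([1], 9)]

Answer: [([1], 9)]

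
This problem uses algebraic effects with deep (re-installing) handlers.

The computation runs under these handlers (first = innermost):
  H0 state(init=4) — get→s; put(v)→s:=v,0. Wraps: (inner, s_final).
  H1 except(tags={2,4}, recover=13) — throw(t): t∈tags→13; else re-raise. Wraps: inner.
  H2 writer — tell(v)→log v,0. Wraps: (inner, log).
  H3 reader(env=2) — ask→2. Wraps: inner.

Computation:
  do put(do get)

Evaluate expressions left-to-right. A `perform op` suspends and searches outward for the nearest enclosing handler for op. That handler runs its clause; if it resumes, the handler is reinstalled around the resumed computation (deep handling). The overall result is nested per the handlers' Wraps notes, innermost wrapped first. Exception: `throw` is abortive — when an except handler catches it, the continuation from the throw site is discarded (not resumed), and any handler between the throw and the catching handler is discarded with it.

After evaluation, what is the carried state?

Working:
get @ H0 ⇒ 4
put(4) @ H0 ⇒ s:=4
H0 returns (0, 4)
H1 returns (0, 4)
H2 returns ((0, 4), ())
H3 returns ((0, 4), ())
= ((0, 4), ())

Answer: 4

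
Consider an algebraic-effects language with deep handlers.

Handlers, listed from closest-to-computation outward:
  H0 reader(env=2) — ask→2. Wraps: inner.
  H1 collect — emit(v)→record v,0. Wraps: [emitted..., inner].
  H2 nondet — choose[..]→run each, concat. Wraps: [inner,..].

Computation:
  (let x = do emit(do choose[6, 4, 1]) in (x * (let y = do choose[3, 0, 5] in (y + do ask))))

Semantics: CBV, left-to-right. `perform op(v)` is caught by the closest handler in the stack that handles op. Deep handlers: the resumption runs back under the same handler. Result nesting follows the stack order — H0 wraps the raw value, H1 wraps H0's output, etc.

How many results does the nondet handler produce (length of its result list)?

Answer: 9

Evaluation trace:
choose[6, 4, 1] @ H2
  branch[0] choose=6:
    emit(6) @ H1 ⇒ out+=6
    choose[3, 0, 5] @ H2
      branch[0] choose=3:
        ask @ H0 ⇒ 2
        H0 returns 0
        H1 returns [6, 0]
        H2 returns [[6, 0]]
      branch[1] choose=0:
        ask @ H0 ⇒ 2
        H0 returns 0
        H1 returns [6, 0]
        H2 returns [[6, 0]]
      branch[2] choose=5:
        ask @ H0 ⇒ 2
        H0 returns 0
        H1 returns [6, 0]
        H2 returns [[6, 0]]
  branch[1] choose=4:
    emit(4) @ H1 ⇒ out+=4
    choose[3, 0, 5] @ H2
      branch[0] choose=3:
        ask @ H0 ⇒ 2
        H0 returns 0
        H1 returns [4, 0]
        H2 returns [[4, 0]]
      branch[1] choose=0:
        ask @ H0 ⇒ 2
        H0 returns 0
        H1 returns [4, 0]
        H2 returns [[4, 0]]
      branch[2] choose=5:
        ask @ H0 ⇒ 2
        H0 returns 0
        H1 returns [4, 0]
        H2 returns [[4, 0]]
  branch[2] choose=1:
    emit(1) @ H1 ⇒ out+=1
    choose[3, 0, 5] @ H2
      branch[0] choose=3:
        ask @ H0 ⇒ 2
        H0 returns 0
        H1 returns [1, 0]
        H2 returns [[1, 0]]
      branch[1] choose=0:
        ask @ H0 ⇒ 2
        H0 returns 0
        H1 returns [1, 0]
        H2 returns [[1, 0]]
      branch[2] choose=5:
        ask @ H0 ⇒ 2
        H0 returns 0
        H1 returns [1, 0]
        H2 returns [[1, 0]]
= [[6, 0], [6, 0], [6, 0], [4, 0], [4, 0], [4, 0], [1, 0], [1, 0], [1, 0]]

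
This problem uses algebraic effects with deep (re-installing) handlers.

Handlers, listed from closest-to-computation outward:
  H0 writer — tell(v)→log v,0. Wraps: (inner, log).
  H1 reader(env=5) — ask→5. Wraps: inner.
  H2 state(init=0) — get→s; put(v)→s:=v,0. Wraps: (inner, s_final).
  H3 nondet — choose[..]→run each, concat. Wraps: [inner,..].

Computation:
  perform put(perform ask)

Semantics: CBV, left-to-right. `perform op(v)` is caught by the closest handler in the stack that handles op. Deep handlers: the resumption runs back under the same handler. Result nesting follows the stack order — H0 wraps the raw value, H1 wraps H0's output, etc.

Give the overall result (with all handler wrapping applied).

Answer: [((0, ()), 5)]

Working:
ask @ H1 ⇒ 5
put(5) @ H2 ⇒ s:=5
H0 returns (0, ())
H1 returns (0, ())
H2 returns ((0, ()), 5)
H3 returns [((0, ()), 5)]
= [((0, ()), 5)]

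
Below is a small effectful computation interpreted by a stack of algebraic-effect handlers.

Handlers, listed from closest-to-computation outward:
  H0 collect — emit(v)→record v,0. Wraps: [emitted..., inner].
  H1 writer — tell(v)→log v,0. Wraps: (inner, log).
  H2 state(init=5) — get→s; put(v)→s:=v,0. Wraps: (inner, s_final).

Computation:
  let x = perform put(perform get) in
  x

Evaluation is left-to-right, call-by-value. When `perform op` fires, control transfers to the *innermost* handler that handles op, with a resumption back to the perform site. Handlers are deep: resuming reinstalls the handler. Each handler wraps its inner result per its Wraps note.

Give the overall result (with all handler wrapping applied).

Evaluation trace:
get @ H2 ⇒ 5
put(5) @ H2 ⇒ s:=5
H0 returns [0]
H1 returns ([0], ())
H2 returns (([0], ()), 5)
= (([0], ()), 5)

Answer: (([0], ()), 5)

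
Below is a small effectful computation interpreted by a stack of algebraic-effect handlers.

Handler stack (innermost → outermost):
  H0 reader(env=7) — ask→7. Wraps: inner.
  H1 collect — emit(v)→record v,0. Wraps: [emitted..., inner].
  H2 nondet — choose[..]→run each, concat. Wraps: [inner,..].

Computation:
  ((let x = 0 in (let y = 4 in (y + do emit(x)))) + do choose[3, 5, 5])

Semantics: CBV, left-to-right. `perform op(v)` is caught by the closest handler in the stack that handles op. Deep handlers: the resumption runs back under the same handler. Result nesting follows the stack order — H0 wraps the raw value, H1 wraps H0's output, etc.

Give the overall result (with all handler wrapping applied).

Step-by-step:
emit(0) @ H1 ⇒ out+=0
choose[3, 5, 5] @ H2
  branch[0] choose=3:
    H0 returns 7
    H1 returns [0, 7]
    H2 returns [[0, 7]]
  branch[1] choose=5:
    H0 returns 9
    H1 returns [0, 9]
    H2 returns [[0, 9]]
  branch[2] choose=5:
    H0 returns 9
    H1 returns [0, 9]
    H2 returns [[0, 9]]
= [[0, 7], [0, 9], [0, 9]]

Answer: [[0, 7], [0, 9], [0, 9]]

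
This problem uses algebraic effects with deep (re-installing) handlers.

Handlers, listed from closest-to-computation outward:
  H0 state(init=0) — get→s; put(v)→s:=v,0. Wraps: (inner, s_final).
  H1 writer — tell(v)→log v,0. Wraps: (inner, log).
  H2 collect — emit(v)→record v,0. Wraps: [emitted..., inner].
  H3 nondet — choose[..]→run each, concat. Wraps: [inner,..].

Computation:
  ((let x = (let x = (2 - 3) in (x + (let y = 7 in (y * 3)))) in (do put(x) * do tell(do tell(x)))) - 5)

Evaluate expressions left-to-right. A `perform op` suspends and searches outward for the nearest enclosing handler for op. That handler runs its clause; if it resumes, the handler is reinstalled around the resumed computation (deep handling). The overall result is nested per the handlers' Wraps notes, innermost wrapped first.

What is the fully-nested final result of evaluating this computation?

Answer: [[((-5, 20), (20, 0))]]

Working:
put(20) @ H0 ⇒ s:=20
tell(20) @ H1 ⇒ log+=20
tell(0) @ H1 ⇒ log+=0
H0 returns (-5, 20)
H1 returns ((-5, 20), (20, 0))
H2 returns [((-5, 20), (20, 0))]
H3 returns [[((-5, 20), (20, 0))]]
= [[((-5, 20), (20, 0))]]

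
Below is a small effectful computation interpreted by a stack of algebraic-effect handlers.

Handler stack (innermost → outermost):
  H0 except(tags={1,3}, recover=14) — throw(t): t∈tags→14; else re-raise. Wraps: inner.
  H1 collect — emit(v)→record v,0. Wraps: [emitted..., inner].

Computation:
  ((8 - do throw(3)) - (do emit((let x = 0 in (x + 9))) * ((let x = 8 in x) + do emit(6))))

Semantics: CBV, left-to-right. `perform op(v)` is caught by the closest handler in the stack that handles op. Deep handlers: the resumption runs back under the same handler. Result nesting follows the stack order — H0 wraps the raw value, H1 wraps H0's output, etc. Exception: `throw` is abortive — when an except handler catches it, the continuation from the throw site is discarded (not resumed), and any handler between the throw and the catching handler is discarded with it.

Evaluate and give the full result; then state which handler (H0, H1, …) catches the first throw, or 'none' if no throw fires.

Answer: [14] ; first throw caught by: H0

Working:
throw(3) @ H0 caught ⇒ 14
H1 returns [14]
= [14]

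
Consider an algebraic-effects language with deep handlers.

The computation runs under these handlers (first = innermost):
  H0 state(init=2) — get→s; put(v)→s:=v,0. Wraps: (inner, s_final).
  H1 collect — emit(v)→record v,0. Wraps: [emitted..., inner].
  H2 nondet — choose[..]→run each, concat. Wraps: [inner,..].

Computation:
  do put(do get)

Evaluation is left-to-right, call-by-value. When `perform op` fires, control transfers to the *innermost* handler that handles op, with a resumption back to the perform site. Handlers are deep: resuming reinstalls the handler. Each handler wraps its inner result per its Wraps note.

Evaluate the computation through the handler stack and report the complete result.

Evaluation trace:
get @ H0 ⇒ 2
put(2) @ H0 ⇒ s:=2
H0 returns (0, 2)
H1 returns [(0, 2)]
H2 returns [[(0, 2)]]
= [[(0, 2)]]

Answer: [[(0, 2)]]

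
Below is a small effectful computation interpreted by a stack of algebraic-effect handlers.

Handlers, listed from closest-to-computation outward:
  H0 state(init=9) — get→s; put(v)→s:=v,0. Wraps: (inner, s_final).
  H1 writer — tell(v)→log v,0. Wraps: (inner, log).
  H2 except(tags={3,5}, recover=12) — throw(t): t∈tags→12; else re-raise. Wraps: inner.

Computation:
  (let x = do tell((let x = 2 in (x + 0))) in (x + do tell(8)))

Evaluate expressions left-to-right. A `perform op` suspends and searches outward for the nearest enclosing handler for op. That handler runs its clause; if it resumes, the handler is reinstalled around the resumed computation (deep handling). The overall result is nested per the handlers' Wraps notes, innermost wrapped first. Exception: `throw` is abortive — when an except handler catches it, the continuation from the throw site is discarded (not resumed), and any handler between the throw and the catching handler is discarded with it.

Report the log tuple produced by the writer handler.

Answer: (2, 8)

Working:
tell(2) @ H1 ⇒ log+=2
tell(8) @ H1 ⇒ log+=8
H0 returns (0, 9)
H1 returns ((0, 9), (2, 8))
H2 returns ((0, 9), (2, 8))
= ((0, 9), (2, 8))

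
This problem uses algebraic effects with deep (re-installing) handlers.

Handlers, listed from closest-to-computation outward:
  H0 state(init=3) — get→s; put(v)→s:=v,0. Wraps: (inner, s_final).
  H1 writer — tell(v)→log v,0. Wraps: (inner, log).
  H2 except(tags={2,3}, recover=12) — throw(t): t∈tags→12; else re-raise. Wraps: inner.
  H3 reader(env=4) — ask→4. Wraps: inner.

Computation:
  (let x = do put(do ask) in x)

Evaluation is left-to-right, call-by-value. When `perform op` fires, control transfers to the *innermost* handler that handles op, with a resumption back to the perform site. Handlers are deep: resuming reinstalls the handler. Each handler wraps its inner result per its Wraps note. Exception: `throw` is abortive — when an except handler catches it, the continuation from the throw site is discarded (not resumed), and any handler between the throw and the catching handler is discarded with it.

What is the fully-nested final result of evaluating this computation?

Answer: ((0, 4), ())

Step-by-step:
ask @ H3 ⇒ 4
put(4) @ H0 ⇒ s:=4
H0 returns (0, 4)
H1 returns ((0, 4), ())
H2 returns ((0, 4), ())
H3 returns ((0, 4), ())
= ((0, 4), ())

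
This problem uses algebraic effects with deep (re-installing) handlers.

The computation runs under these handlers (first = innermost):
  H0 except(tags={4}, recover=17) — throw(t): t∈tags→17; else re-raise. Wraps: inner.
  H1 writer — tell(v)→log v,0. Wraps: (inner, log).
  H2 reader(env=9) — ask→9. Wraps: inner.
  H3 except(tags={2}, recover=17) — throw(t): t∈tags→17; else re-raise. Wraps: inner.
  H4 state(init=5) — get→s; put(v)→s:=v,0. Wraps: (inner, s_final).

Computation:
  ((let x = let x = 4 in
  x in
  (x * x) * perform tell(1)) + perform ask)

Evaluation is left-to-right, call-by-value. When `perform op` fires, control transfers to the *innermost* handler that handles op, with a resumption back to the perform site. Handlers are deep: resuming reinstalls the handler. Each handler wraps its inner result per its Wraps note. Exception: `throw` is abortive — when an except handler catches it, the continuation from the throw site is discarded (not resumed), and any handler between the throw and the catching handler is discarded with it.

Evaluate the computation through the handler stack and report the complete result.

Working:
tell(1) @ H1 ⇒ log+=1
ask @ H2 ⇒ 9
H0 returns 9
H1 returns (9, (1))
H2 returns (9, (1))
H3 returns (9, (1))
H4 returns ((9, (1)), 5)
= ((9, (1)), 5)

Answer: ((9, (1)), 5)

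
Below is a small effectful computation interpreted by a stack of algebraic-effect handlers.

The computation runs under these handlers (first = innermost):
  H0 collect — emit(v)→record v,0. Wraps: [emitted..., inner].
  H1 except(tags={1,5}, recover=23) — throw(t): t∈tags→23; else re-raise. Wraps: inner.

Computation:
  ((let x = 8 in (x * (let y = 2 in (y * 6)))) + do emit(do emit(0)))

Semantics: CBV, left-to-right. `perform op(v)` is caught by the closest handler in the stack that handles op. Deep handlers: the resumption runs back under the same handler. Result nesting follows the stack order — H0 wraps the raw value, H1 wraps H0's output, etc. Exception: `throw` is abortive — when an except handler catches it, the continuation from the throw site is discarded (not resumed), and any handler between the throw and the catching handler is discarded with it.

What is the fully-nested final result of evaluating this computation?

Evaluation trace:
emit(0) @ H0 ⇒ out+=0
emit(0) @ H0 ⇒ out+=0
H0 returns [0, 0, 96]
H1 returns [0, 0, 96]
= [0, 0, 96]

Answer: [0, 0, 96]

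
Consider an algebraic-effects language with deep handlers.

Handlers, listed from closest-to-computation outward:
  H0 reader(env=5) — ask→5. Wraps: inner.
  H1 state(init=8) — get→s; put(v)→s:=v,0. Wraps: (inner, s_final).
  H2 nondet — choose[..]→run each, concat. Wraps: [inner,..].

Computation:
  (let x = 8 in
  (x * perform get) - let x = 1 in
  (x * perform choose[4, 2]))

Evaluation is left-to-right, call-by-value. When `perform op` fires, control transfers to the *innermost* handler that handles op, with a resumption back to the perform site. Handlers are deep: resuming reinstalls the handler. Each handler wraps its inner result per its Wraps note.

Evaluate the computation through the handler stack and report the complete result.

Working:
get @ H1 ⇒ 8
choose[4, 2] @ H2
  branch[0] choose=4:
    H0 returns 60
    H1 returns (60, 8)
    H2 returns [(60, 8)]
  branch[1] choose=2:
    H0 returns 62
    H1 returns (62, 8)
    H2 returns [(62, 8)]
= [(60, 8), (62, 8)]

Answer: [(60, 8), (62, 8)]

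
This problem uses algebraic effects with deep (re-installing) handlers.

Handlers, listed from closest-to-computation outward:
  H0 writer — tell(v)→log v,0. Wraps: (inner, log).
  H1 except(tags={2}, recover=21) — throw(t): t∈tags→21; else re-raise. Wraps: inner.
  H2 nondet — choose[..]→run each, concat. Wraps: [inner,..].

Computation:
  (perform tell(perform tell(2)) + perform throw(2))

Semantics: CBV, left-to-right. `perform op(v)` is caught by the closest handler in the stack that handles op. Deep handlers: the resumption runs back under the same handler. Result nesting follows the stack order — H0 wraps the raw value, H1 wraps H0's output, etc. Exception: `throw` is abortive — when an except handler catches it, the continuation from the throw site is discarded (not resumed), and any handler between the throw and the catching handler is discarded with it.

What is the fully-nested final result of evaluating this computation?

Working:
tell(2) @ H0 ⇒ log+=2
tell(0) @ H0 ⇒ log+=0
throw(2) @ H1 caught ⇒ 21
H2 returns [21]
= [21]

Answer: [21]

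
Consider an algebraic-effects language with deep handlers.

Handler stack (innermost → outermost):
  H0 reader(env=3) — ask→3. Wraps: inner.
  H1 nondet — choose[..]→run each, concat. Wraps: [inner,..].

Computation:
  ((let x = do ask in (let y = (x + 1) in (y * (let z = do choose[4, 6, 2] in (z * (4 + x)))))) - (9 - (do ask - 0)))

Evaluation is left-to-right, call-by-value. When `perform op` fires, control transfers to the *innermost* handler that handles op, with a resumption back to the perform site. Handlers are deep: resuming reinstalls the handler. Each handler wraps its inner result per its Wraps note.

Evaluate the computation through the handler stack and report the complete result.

Working:
ask @ H0 ⇒ 3
choose[4, 6, 2] @ H1
  branch[0] choose=4:
    ask @ H0 ⇒ 3
    H0 returns 106
    H1 returns [106]
  branch[1] choose=6:
    ask @ H0 ⇒ 3
    H0 returns 162
    H1 returns [162]
  branch[2] choose=2:
    ask @ H0 ⇒ 3
    H0 returns 50
    H1 returns [50]
= [106, 162, 50]

Answer: [106, 162, 50]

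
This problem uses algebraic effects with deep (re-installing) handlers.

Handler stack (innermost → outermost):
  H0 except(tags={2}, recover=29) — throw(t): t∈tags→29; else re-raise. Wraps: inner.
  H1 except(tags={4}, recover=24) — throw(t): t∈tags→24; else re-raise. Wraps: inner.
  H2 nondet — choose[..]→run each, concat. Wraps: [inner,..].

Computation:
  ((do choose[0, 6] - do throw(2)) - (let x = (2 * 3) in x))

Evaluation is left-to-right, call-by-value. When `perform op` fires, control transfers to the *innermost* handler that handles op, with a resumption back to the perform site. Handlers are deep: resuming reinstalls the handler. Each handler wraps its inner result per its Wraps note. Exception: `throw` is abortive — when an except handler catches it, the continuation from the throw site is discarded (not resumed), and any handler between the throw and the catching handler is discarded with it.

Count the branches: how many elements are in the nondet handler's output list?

Step-by-step:
choose[0, 6] @ H2
  branch[0] choose=0:
    throw(2) @ H0 caught ⇒ 29
    H1 returns 29
    H2 returns [29]
  branch[1] choose=6:
    throw(2) @ H0 caught ⇒ 29
    H1 returns 29
    H2 returns [29]
= [29, 29]

Answer: 2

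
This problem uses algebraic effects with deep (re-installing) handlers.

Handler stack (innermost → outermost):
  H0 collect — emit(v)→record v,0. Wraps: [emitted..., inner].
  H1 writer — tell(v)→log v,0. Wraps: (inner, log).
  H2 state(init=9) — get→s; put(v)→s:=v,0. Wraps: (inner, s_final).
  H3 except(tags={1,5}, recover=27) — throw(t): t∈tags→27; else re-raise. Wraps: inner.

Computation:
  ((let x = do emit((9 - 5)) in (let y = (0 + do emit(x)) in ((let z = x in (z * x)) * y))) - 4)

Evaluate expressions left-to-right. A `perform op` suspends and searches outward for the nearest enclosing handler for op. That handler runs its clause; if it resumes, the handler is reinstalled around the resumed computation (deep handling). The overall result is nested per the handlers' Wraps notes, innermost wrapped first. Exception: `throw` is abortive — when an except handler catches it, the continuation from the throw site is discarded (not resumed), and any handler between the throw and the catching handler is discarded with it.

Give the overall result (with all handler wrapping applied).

Answer: (([4, 0, -4], ()), 9)

Evaluation trace:
emit(4) @ H0 ⇒ out+=4
emit(0) @ H0 ⇒ out+=0
H0 returns [4, 0, -4]
H1 returns ([4, 0, -4], ())
H2 returns (([4, 0, -4], ()), 9)
H3 returns (([4, 0, -4], ()), 9)
= (([4, 0, -4], ()), 9)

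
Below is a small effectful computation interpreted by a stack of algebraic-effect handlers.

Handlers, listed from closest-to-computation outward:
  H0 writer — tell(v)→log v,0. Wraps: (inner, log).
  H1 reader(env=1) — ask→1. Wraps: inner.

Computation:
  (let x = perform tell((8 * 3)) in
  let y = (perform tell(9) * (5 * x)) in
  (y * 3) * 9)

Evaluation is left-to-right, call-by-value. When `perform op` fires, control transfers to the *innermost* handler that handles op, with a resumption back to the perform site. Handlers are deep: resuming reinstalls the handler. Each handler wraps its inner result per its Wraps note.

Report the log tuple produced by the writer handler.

Answer: (24, 9)

Step-by-step:
tell(24) @ H0 ⇒ log+=24
tell(9) @ H0 ⇒ log+=9
H0 returns (0, (24, 9))
H1 returns (0, (24, 9))
= (0, (24, 9))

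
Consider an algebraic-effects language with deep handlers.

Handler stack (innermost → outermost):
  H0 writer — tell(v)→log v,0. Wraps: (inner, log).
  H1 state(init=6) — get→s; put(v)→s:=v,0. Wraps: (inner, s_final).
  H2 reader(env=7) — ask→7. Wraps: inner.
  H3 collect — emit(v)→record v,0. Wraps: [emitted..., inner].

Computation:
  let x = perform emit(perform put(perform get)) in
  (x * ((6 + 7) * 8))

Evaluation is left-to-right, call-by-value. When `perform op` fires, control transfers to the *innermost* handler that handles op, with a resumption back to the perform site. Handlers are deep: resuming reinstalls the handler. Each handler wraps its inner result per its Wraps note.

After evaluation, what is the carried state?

Answer: 6

Step-by-step:
get @ H1 ⇒ 6
put(6) @ H1 ⇒ s:=6
emit(0) @ H3 ⇒ out+=0
H0 returns (0, ())
H1 returns ((0, ()), 6)
H2 returns ((0, ()), 6)
H3 returns [0, ((0, ()), 6)]
= [0, ((0, ()), 6)]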